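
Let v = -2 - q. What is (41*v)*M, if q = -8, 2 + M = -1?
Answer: -738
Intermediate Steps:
M = -3 (M = -2 - 1 = -3)
v = 6 (v = -2 - 1*(-8) = -2 + 8 = 6)
(41*v)*M = (41*6)*(-3) = 246*(-3) = -738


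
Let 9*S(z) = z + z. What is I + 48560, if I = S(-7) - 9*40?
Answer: 433786/9 ≈ 48198.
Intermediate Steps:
S(z) = 2*z/9 (S(z) = (z + z)/9 = (2*z)/9 = 2*z/9)
I = -3254/9 (I = (2/9)*(-7) - 9*40 = -14/9 - 360 = -3254/9 ≈ -361.56)
I + 48560 = -3254/9 + 48560 = 433786/9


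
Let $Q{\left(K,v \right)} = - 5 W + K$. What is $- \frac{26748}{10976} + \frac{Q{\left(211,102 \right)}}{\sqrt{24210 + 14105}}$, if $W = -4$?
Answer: $- \frac{6687}{2744} + \frac{231 \sqrt{38315}}{38315} \approx -1.2568$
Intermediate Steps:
$Q{\left(K,v \right)} = 20 + K$ ($Q{\left(K,v \right)} = \left(-5\right) \left(-4\right) + K = 20 + K$)
$- \frac{26748}{10976} + \frac{Q{\left(211,102 \right)}}{\sqrt{24210 + 14105}} = - \frac{26748}{10976} + \frac{20 + 211}{\sqrt{24210 + 14105}} = \left(-26748\right) \frac{1}{10976} + \frac{231}{\sqrt{38315}} = - \frac{6687}{2744} + 231 \frac{\sqrt{38315}}{38315} = - \frac{6687}{2744} + \frac{231 \sqrt{38315}}{38315}$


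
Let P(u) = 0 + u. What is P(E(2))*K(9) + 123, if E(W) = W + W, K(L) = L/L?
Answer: 127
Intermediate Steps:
K(L) = 1
E(W) = 2*W
P(u) = u
P(E(2))*K(9) + 123 = (2*2)*1 + 123 = 4*1 + 123 = 4 + 123 = 127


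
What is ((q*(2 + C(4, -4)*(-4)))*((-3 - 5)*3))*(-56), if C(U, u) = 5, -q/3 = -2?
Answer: -145152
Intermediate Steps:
q = 6 (q = -3*(-2) = 6)
((q*(2 + C(4, -4)*(-4)))*((-3 - 5)*3))*(-56) = ((6*(2 + 5*(-4)))*((-3 - 5)*3))*(-56) = ((6*(2 - 20))*(-8*3))*(-56) = ((6*(-18))*(-24))*(-56) = -108*(-24)*(-56) = 2592*(-56) = -145152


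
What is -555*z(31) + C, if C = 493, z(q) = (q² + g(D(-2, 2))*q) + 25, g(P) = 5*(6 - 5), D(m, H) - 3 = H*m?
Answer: -632762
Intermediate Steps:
D(m, H) = 3 + H*m
g(P) = 5 (g(P) = 5*1 = 5)
z(q) = 25 + q² + 5*q (z(q) = (q² + 5*q) + 25 = 25 + q² + 5*q)
-555*z(31) + C = -555*(25 + 31² + 5*31) + 493 = -555*(25 + 961 + 155) + 493 = -555*1141 + 493 = -633255 + 493 = -632762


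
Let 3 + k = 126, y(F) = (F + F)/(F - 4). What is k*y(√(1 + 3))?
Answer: -246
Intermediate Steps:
y(F) = 2*F/(-4 + F) (y(F) = (2*F)/(-4 + F) = 2*F/(-4 + F))
k = 123 (k = -3 + 126 = 123)
k*y(√(1 + 3)) = 123*(2*√(1 + 3)/(-4 + √(1 + 3))) = 123*(2*√4/(-4 + √4)) = 123*(2*2/(-4 + 2)) = 123*(2*2/(-2)) = 123*(2*2*(-½)) = 123*(-2) = -246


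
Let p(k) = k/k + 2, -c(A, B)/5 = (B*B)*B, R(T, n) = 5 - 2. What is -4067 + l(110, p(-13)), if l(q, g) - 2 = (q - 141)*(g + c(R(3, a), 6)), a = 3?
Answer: 29322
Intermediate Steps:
R(T, n) = 3
c(A, B) = -5*B**3 (c(A, B) = -5*B*B*B = -5*B**2*B = -5*B**3)
p(k) = 3 (p(k) = 1 + 2 = 3)
l(q, g) = 2 + (-1080 + g)*(-141 + q) (l(q, g) = 2 + (q - 141)*(g - 5*6**3) = 2 + (-141 + q)*(g - 5*216) = 2 + (-141 + q)*(g - 1080) = 2 + (-141 + q)*(-1080 + g) = 2 + (-1080 + g)*(-141 + q))
-4067 + l(110, p(-13)) = -4067 + (152282 - 1080*110 - 141*3 + 3*110) = -4067 + (152282 - 118800 - 423 + 330) = -4067 + 33389 = 29322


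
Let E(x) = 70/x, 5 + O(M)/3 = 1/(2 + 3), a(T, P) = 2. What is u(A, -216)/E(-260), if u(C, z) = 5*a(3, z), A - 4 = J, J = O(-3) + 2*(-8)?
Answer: -260/7 ≈ -37.143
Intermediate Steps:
O(M) = -72/5 (O(M) = -15 + 3/(2 + 3) = -15 + 3/5 = -15 + 3*(⅕) = -15 + ⅗ = -72/5)
J = -152/5 (J = -72/5 + 2*(-8) = -72/5 - 16 = -152/5 ≈ -30.400)
A = -132/5 (A = 4 - 152/5 = -132/5 ≈ -26.400)
u(C, z) = 10 (u(C, z) = 5*2 = 10)
u(A, -216)/E(-260) = 10/((70/(-260))) = 10/((70*(-1/260))) = 10/(-7/26) = 10*(-26/7) = -260/7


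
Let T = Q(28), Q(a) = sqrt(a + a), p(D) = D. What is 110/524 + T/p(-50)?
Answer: 55/262 - sqrt(14)/25 ≈ 0.060257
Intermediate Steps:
Q(a) = sqrt(2)*sqrt(a) (Q(a) = sqrt(2*a) = sqrt(2)*sqrt(a))
T = 2*sqrt(14) (T = sqrt(2)*sqrt(28) = sqrt(2)*(2*sqrt(7)) = 2*sqrt(14) ≈ 7.4833)
110/524 + T/p(-50) = 110/524 + (2*sqrt(14))/(-50) = 110*(1/524) + (2*sqrt(14))*(-1/50) = 55/262 - sqrt(14)/25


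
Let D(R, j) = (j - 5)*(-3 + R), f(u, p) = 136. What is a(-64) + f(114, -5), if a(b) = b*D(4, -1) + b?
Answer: 456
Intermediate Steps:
D(R, j) = (-5 + j)*(-3 + R)
a(b) = -5*b (a(b) = b*(15 - 5*4 - 3*(-1) + 4*(-1)) + b = b*(15 - 20 + 3 - 4) + b = b*(-6) + b = -6*b + b = -5*b)
a(-64) + f(114, -5) = -5*(-64) + 136 = 320 + 136 = 456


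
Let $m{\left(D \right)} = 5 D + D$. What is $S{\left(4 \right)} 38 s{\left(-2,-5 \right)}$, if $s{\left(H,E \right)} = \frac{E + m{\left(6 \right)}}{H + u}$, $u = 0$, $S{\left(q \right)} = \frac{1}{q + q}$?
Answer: $- \frac{589}{8} \approx -73.625$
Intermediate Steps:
$m{\left(D \right)} = 6 D$
$S{\left(q \right)} = \frac{1}{2 q}$
$s{\left(H,E \right)} = \frac{36 + E}{H}$ ($s{\left(H,E \right)} = \frac{E + 6 \cdot 6}{H + 0} = \frac{E + 36}{H} = \frac{36 + E}{H}$)
$S{\left(4 \right)} 38 s{\left(-2,-5 \right)} = \frac{1}{2 \cdot 4} \cdot 38 \frac{36 - 5}{-2} = \frac{1}{2} \cdot \frac{1}{4} \cdot 38 \left(\left(- \frac{1}{2}\right) 31\right) = \frac{1}{8} \cdot 38 \left(- \frac{31}{2}\right) = \frac{19}{4} \left(- \frac{31}{2}\right) = - \frac{589}{8}$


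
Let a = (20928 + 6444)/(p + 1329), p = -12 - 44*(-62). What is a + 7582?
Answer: 30696562/4045 ≈ 7588.8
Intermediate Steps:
p = 2716 (p = -12 + 2728 = 2716)
a = 27372/4045 (a = (20928 + 6444)/(2716 + 1329) = 27372/4045 ≈ 6.7669)
a + 7582 = 27372/4045 + 7582 = 30696562/4045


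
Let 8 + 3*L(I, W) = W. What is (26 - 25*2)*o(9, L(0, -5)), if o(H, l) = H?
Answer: -216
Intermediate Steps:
L(I, W) = -8/3 + W/3
(26 - 25*2)*o(9, L(0, -5)) = (26 - 25*2)*9 = (26 - 50)*9 = -24*9 = -216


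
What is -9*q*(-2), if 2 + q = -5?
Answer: -126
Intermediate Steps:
q = -7 (q = -2 - 5 = -7)
-9*q*(-2) = -9*(-7)*(-2) = 63*(-2) = -126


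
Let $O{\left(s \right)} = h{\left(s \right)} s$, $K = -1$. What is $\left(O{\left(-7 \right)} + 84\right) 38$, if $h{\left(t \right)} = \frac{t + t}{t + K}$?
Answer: $\frac{5453}{2} \approx 2726.5$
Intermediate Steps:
$h{\left(t \right)} = \frac{2 t}{-1 + t}$ ($h{\left(t \right)} = \frac{t + t}{t - 1} = \frac{2 t}{-1 + t}$)
$O{\left(s \right)} = \frac{2 s^{2}}{-1 + s}$ ($O{\left(s \right)} = \frac{2 s}{-1 + s} s = \frac{2 s^{2}}{-1 + s}$)
$\left(O{\left(-7 \right)} + 84\right) 38 = \left(\frac{2 \left(-7\right)^{2}}{-1 - 7} + 84\right) 38 = \left(2 \cdot 49 \frac{1}{-8} + 84\right) 38 = \left(2 \cdot 49 \left(- \frac{1}{8}\right) + 84\right) 38 = \left(- \frac{49}{4} + 84\right) 38 = \frac{287}{4} \cdot 38 = \frac{5453}{2}$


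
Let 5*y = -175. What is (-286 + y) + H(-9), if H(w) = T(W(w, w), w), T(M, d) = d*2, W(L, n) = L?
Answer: -339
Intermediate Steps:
y = -35 (y = (1/5)*(-175) = -35)
T(M, d) = 2*d
H(w) = 2*w
(-286 + y) + H(-9) = (-286 - 35) + 2*(-9) = -321 - 18 = -339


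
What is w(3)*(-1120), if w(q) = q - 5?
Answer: 2240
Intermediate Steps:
w(q) = -5 + q
w(3)*(-1120) = (-5 + 3)*(-1120) = -2*(-1120) = 2240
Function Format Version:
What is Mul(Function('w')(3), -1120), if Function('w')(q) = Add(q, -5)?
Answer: 2240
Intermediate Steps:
Function('w')(q) = Add(-5, q)
Mul(Function('w')(3), -1120) = Mul(Add(-5, 3), -1120) = Mul(-2, -1120) = 2240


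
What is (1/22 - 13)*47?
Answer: -13395/22 ≈ -608.86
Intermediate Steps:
(1/22 - 13)*47 = -285/22*47 = -13395/22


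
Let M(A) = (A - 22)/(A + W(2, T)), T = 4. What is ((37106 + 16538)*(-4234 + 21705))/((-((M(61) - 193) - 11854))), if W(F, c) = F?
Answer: 9840750402/126487 ≈ 77801.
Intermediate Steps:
M(A) = (-22 + A)/(2 + A) (M(A) = (A - 22)/(A + 2) = (-22 + A)/(2 + A))
((37106 + 16538)*(-4234 + 21705))/((-((M(61) - 193) - 11854))) = ((37106 + 16538)*(-4234 + 21705))/((-(((-22 + 61)/(2 + 61) - 193) - 11854))) = (53644*17471)/((-((39/63 - 193) - 11854))) = 937214324/((-(((1/63)*39 - 193) - 11854))) = 937214324/((-((13/21 - 193) - 11854))) = 937214324/((-(-4040/21 - 11854))) = 937214324/((-1*(-252974/21))) = 937214324/(252974/21) = 937214324*(21/252974) = 9840750402/126487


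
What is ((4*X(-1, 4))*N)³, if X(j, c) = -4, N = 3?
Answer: -110592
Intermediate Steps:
((4*X(-1, 4))*N)³ = ((4*(-4))*3)³ = (-16*3)³ = (-48)³ = -110592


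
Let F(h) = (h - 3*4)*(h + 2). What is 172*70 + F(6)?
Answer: 11992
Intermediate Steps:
F(h) = (-12 + h)*(2 + h) (F(h) = (h - 12)*(2 + h) = (-12 + h)*(2 + h))
172*70 + F(6) = 172*70 + (-24 + 6**2 - 10*6) = 12040 + (-24 + 36 - 60) = 12040 - 48 = 11992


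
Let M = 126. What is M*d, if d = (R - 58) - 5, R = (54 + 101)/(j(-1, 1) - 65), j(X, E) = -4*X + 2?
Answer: -487872/59 ≈ -8269.0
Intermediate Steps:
j(X, E) = 2 - 4*X
R = -155/59 (R = (54 + 101)/((2 - 4*(-1)) - 65) = 155/((2 + 4) - 65) = 155/(6 - 65) = 155/(-59) = 155*(-1/59) = -155/59 ≈ -2.6271)
d = -3872/59 (d = (-155/59 - 58) - 5 = -3577/59 - 5 = -3872/59 ≈ -65.627)
M*d = 126*(-3872/59) = -487872/59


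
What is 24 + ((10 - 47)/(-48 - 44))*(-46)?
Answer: 11/2 ≈ 5.5000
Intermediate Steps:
24 + ((10 - 47)/(-48 - 44))*(-46) = 24 - 37/(-92)*(-46) = 24 - 37*(-1/92)*(-46) = 24 + (37/92)*(-46) = 24 - 37/2 = 11/2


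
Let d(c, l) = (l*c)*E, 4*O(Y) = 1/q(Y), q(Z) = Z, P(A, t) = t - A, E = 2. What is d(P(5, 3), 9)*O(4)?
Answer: -9/4 ≈ -2.2500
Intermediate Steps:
O(Y) = 1/(4*Y)
d(c, l) = 2*c*l (d(c, l) = (l*c)*2 = (c*l)*2 = 2*c*l)
d(P(5, 3), 9)*O(4) = (2*(3 - 1*5)*9)*((¼)/4) = (2*(3 - 5)*9)*((¼)*(¼)) = (2*(-2)*9)*(1/16) = -36*1/16 = -9/4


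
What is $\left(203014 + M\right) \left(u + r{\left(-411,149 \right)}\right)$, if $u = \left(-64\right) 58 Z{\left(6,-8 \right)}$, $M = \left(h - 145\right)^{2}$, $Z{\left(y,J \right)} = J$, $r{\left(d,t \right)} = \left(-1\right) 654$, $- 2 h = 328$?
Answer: $8668891790$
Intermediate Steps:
$h = -164$ ($h = \left(- \frac{1}{2}\right) 328 = -164$)
$r{\left(d,t \right)} = -654$
$M = 95481$ ($M = \left(-164 - 145\right)^{2} = \left(-309\right)^{2} = 95481$)
$u = 29696$ ($u = \left(-64\right) 58 \left(-8\right) = \left(-3712\right) \left(-8\right) = 29696$)
$\left(203014 + M\right) \left(u + r{\left(-411,149 \right)}\right) = \left(203014 + 95481\right) \left(29696 - 654\right) = 298495 \cdot 29042 = 8668891790$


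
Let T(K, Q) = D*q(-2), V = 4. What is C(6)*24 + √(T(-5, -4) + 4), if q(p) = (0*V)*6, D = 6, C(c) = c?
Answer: 146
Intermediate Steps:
q(p) = 0 (q(p) = (0*4)*6 = 0*6 = 0)
T(K, Q) = 0 (T(K, Q) = 6*0 = 0)
C(6)*24 + √(T(-5, -4) + 4) = 6*24 + √(0 + 4) = 144 + √4 = 144 + 2 = 146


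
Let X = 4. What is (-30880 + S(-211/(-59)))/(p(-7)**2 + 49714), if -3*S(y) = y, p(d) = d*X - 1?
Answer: -5465971/8948235 ≈ -0.61084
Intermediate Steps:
p(d) = -1 + 4*d (p(d) = d*4 - 1 = 4*d - 1 = -1 + 4*d)
S(y) = -y/3
(-30880 + S(-211/(-59)))/(p(-7)**2 + 49714) = (-30880 - (-211)/(3*(-59)))/((-1 + 4*(-7))**2 + 49714) = (-30880 - (-211)*(-1)/(3*59))/((-1 - 28)**2 + 49714) = (-30880 - 1/3*211/59)/((-29)**2 + 49714) = (-30880 - 211/177)/(841 + 49714) = -5465971/177/50555 = -5465971/177*1/50555 = -5465971/8948235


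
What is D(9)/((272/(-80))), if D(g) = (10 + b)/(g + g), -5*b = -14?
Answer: -32/153 ≈ -0.20915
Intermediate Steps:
b = 14/5 (b = -⅕*(-14) = 14/5 ≈ 2.8000)
D(g) = 32/(5*g) (D(g) = (10 + 14/5)/(g + g) = 64/(5*((2*g))) = 64*(1/(2*g))/5 = 32/(5*g))
D(9)/((272/(-80))) = ((32/5)/9)/((272/(-80))) = ((32/5)*(⅑))/((272*(-1/80))) = 32/(45*(-17/5)) = (32/45)*(-5/17) = -32/153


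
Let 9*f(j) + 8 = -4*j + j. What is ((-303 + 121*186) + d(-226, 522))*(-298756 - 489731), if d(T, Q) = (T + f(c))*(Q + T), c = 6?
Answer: 107742280457/3 ≈ 3.5914e+10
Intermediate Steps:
f(j) = -8/9 - j/3 (f(j) = -8/9 + (-4*j + j)/9 = -8/9 + (-3*j)/9 = -8/9 - j/3)
d(T, Q) = (-26/9 + T)*(Q + T) (d(T, Q) = (T + (-8/9 - 1/3*6))*(Q + T) = (T + (-8/9 - 2))*(Q + T) = (T - 26/9)*(Q + T) = (-26/9 + T)*(Q + T))
((-303 + 121*186) + d(-226, 522))*(-298756 - 489731) = ((-303 + 121*186) + ((-226)**2 - 26/9*522 - 26/9*(-226) + 522*(-226)))*(-298756 - 489731) = ((-303 + 22506) + (51076 - 1508 + 5876/9 - 117972))*(-788487) = (22203 - 609760/9)*(-788487) = -409933/9*(-788487) = 107742280457/3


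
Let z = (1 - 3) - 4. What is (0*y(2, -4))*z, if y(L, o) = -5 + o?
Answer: 0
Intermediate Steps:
z = -6 (z = -2 - 4 = -6)
(0*y(2, -4))*z = (0*(-5 - 4))*(-6) = (0*(-9))*(-6) = 0*(-6) = 0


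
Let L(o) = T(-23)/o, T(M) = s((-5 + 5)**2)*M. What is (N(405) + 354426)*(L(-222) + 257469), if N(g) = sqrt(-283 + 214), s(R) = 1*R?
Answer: 91253707794 + 257469*I*sqrt(69) ≈ 9.1254e+10 + 2.1387e+6*I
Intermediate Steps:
s(R) = R
T(M) = 0 (T(M) = (-5 + 5)**2*M = 0**2*M = 0*M = 0)
L(o) = 0 (L(o) = 0/o = 0)
N(g) = I*sqrt(69) (N(g) = sqrt(-69) = I*sqrt(69))
(N(405) + 354426)*(L(-222) + 257469) = (I*sqrt(69) + 354426)*(0 + 257469) = (354426 + I*sqrt(69))*257469 = 91253707794 + 257469*I*sqrt(69)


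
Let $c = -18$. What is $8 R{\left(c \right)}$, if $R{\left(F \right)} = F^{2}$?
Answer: $2592$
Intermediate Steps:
$8 R{\left(c \right)} = 8 \left(-18\right)^{2} = 8 \cdot 324 = 2592$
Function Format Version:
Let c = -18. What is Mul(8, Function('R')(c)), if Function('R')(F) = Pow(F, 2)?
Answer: 2592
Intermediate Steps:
Mul(8, Function('R')(c)) = Mul(8, Pow(-18, 2)) = Mul(8, 324) = 2592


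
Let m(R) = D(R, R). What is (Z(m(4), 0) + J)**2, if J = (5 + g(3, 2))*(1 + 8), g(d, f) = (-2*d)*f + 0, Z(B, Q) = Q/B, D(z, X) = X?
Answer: 3969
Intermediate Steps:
m(R) = R
g(d, f) = -2*d*f (g(d, f) = -2*d*f + 0 = -2*d*f)
J = -63 (J = (5 - 2*3*2)*(1 + 8) = (5 - 12)*9 = -7*9 = -63)
(Z(m(4), 0) + J)**2 = (0/4 - 63)**2 = (0*(1/4) - 63)**2 = (0 - 63)**2 = (-63)**2 = 3969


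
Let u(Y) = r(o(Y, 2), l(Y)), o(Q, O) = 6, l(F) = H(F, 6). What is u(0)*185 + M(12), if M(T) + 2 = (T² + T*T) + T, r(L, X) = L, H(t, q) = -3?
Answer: 1408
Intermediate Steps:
l(F) = -3
M(T) = -2 + T + 2*T² (M(T) = -2 + ((T² + T*T) + T) = -2 + ((T² + T²) + T) = -2 + (2*T² + T) = -2 + (T + 2*T²) = -2 + T + 2*T²)
u(Y) = 6
u(0)*185 + M(12) = 6*185 + (-2 + 12 + 2*12²) = 1110 + (-2 + 12 + 2*144) = 1110 + (-2 + 12 + 288) = 1110 + 298 = 1408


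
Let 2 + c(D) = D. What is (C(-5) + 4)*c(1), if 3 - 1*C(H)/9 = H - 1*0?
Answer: -76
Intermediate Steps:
C(H) = 27 - 9*H (C(H) = 27 - 9*(H - 1*0) = 27 - 9*(H + 0) = 27 - 9*H)
c(D) = -2 + D
(C(-5) + 4)*c(1) = ((27 - 9*(-5)) + 4)*(-2 + 1) = ((27 + 45) + 4)*(-1) = (72 + 4)*(-1) = 76*(-1) = -76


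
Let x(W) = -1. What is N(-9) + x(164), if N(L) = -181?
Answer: -182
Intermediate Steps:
N(-9) + x(164) = -181 - 1 = -182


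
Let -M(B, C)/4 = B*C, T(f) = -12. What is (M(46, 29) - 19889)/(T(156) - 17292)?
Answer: 25225/17304 ≈ 1.4578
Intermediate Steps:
M(B, C) = -4*B*C
(M(46, 29) - 19889)/(T(156) - 17292) = (-4*46*29 - 19889)/(-12 - 17292) = (-5336 - 19889)/(-17304) = -25225*(-1/17304) = 25225/17304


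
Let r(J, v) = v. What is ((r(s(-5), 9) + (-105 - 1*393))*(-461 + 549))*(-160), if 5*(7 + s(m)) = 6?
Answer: 6885120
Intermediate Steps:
s(m) = -29/5 (s(m) = -7 + (⅕)*6 = -7 + 6/5 = -29/5)
((r(s(-5), 9) + (-105 - 1*393))*(-461 + 549))*(-160) = ((9 + (-105 - 1*393))*(-461 + 549))*(-160) = ((9 + (-105 - 393))*88)*(-160) = ((9 - 498)*88)*(-160) = -489*88*(-160) = -43032*(-160) = 6885120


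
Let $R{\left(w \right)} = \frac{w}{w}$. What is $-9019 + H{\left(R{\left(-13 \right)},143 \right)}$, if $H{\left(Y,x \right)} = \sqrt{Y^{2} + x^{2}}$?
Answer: $-9019 + 5 \sqrt{818} \approx -8876.0$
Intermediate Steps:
$R{\left(w \right)} = 1$
$-9019 + H{\left(R{\left(-13 \right)},143 \right)} = -9019 + \sqrt{1^{2} + 143^{2}} = -9019 + \sqrt{1 + 20449} = -9019 + \sqrt{20450} = -9019 + 5 \sqrt{818}$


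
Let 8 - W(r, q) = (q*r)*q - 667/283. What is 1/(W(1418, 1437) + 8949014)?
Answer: -283/826127095993 ≈ -3.4256e-10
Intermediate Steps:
W(r, q) = 2931/283 - r*q² (W(r, q) = 8 - ((q*r)*q - 667/283) = 8 - (r*q² - 667*1/283) = 8 - (r*q² - 667/283) = 8 - (-667/283 + r*q²) = 8 + (667/283 - r*q²) = 2931/283 - r*q²)
1/(W(1418, 1437) + 8949014) = 1/((2931/283 - 1*1418*1437²) + 8949014) = 1/((2931/283 - 1*1418*2064969) + 8949014) = 1/((2931/283 - 2928126042) + 8949014) = 1/(-828659666955/283 + 8949014) = 1/(-826127095993/283) = -283/826127095993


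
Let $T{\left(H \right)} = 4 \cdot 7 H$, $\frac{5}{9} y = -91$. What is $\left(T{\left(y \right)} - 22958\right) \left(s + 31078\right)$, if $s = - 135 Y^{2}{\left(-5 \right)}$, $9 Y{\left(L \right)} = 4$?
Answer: $- \frac{12829355188}{15} \approx -8.5529 \cdot 10^{8}$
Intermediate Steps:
$y = - \frac{819}{5}$ ($y = \frac{9}{5} \left(-91\right) = - \frac{819}{5} \approx -163.8$)
$Y{\left(L \right)} = \frac{4}{9}$ ($Y{\left(L \right)} = \frac{1}{9} \cdot 4 = \frac{4}{9}$)
$T{\left(H \right)} = 28 H$
$s = - \frac{80}{3}$ ($s = - 135 \left(\frac{4}{9}\right)^{2} = \left(-135\right) \frac{16}{81} = - \frac{80}{3} \approx -26.667$)
$\left(T{\left(y \right)} - 22958\right) \left(s + 31078\right) = \left(28 \left(- \frac{819}{5}\right) - 22958\right) \left(- \frac{80}{3} + 31078\right) = \left(- \frac{22932}{5} - 22958\right) \frac{93154}{3} = \left(- \frac{137722}{5}\right) \frac{93154}{3} = - \frac{12829355188}{15}$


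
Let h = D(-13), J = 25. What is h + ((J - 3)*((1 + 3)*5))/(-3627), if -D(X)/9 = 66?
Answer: -2154878/3627 ≈ -594.12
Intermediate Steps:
D(X) = -594 (D(X) = -9*66 = -594)
h = -594
h + ((J - 3)*((1 + 3)*5))/(-3627) = -594 + ((25 - 3)*((1 + 3)*5))/(-3627) = -594 + (22*(4*5))*(-1/3627) = -594 + (22*20)*(-1/3627) = -594 + 440*(-1/3627) = -594 - 440/3627 = -2154878/3627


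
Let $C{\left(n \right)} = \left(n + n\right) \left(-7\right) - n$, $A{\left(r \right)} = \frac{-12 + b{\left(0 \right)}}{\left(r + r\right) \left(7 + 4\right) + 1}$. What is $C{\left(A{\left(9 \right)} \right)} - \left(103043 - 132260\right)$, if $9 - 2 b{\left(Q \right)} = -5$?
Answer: $\frac{5814258}{199} \approx 29217.0$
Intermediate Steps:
$b{\left(Q \right)} = 7$ ($b{\left(Q \right)} = \frac{9}{2} - - \frac{5}{2} = \frac{9}{2} + \frac{5}{2} = 7$)
$A{\left(r \right)} = - \frac{5}{1 + 22 r}$ ($A{\left(r \right)} = \frac{-12 + 7}{\left(r + r\right) \left(7 + 4\right) + 1} = - \frac{5}{2 r 11 + 1} = - \frac{5}{22 r + 1} = - \frac{5}{1 + 22 r}$)
$C{\left(n \right)} = - 15 n$ ($C{\left(n \right)} = 2 n \left(-7\right) - n = - 14 n - n = - 15 n$)
$C{\left(A{\left(9 \right)} \right)} - \left(103043 - 132260\right) = - 15 \left(- \frac{5}{1 + 22 \cdot 9}\right) - \left(103043 - 132260\right) = - 15 \left(- \frac{5}{1 + 198}\right) - \left(103043 - 132260\right) = - 15 \left(- \frac{5}{199}\right) - -29217 = - 15 \left(\left(-5\right) \frac{1}{199}\right) + 29217 = \left(-15\right) \left(- \frac{5}{199}\right) + 29217 = \frac{75}{199} + 29217 = \frac{5814258}{199}$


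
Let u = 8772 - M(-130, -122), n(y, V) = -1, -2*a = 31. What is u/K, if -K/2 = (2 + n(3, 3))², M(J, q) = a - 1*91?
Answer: -17757/4 ≈ -4439.3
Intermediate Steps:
a = -31/2 (a = -½*31 = -31/2 ≈ -15.500)
M(J, q) = -213/2 (M(J, q) = -31/2 - 1*91 = -31/2 - 91 = -213/2)
K = -2 (K = -2*(2 - 1)² = -2*1² = -2*1 = -2)
u = 17757/2 (u = 8772 - 1*(-213/2) = 8772 + 213/2 = 17757/2 ≈ 8878.5)
u/K = (17757/2)/(-2) = (17757/2)*(-½) = -17757/4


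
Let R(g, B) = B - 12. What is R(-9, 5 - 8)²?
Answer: 225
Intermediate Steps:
R(g, B) = -12 + B
R(-9, 5 - 8)² = (-12 + (5 - 8))² = (-12 - 3)² = (-15)² = 225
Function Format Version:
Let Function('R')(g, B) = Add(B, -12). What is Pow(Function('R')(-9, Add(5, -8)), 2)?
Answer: 225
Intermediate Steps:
Function('R')(g, B) = Add(-12, B)
Pow(Function('R')(-9, Add(5, -8)), 2) = Pow(Add(-12, Add(5, -8)), 2) = Pow(Add(-12, -3), 2) = Pow(-15, 2) = 225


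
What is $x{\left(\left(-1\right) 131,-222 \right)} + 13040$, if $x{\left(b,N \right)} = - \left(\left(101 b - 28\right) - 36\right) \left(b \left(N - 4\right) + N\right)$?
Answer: $390673320$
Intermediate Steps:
$x{\left(b,N \right)} = - \left(-64 + 101 b\right) \left(N + b \left(-4 + N\right)\right)$ ($x{\left(b,N \right)} = - \left(\left(-28 + 101 b\right) - 36\right) \left(b \left(-4 + N\right) + N\right) = - \left(-64 + 101 b\right) \left(N + b \left(-4 + N\right)\right)$)
$x{\left(\left(-1\right) 131,-222 \right)} + 13040 = \left(- 256 \left(\left(-1\right) 131\right) + 64 \left(-222\right) + 404 \left(\left(-1\right) 131\right)^{2} - - 22422 \left(\left(-1\right) 131\right)^{2} - - 8214 \left(\left(-1\right) 131\right)\right) + 13040 = \left(\left(-256\right) \left(-131\right) - 14208 + 404 \left(-131\right)^{2} - - 22422 \left(-131\right)^{2} - \left(-8214\right) \left(-131\right)\right) + 13040 = \left(33536 - 14208 + 404 \cdot 17161 - \left(-22422\right) 17161 - 1076034\right) + 13040 = \left(33536 - 14208 + 6933044 + 384783942 - 1076034\right) + 13040 = 390660280 + 13040 = 390673320$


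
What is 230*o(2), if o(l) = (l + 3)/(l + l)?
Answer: 575/2 ≈ 287.50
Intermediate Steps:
o(l) = (3 + l)/(2*l) (o(l) = (3 + l)/((2*l)) = (3 + l)*(1/(2*l)) = (3 + l)/(2*l))
230*o(2) = 230*((½)*(3 + 2)/2) = 230*((½)*(½)*5) = 230*(5/4) = 575/2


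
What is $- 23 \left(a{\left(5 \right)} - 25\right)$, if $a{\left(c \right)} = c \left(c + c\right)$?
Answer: $-575$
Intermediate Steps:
$a{\left(c \right)} = 2 c^{2}$ ($a{\left(c \right)} = c 2 c = 2 c^{2}$)
$- 23 \left(a{\left(5 \right)} - 25\right) = - 23 \left(2 \cdot 5^{2} - 25\right) = - 23 \left(2 \cdot 25 - 25\right) = - 23 \left(50 - 25\right) = \left(-23\right) 25 = -575$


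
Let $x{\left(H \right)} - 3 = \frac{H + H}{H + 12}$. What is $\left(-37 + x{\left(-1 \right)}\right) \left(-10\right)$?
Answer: $\frac{3760}{11} \approx 341.82$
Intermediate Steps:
$x{\left(H \right)} = 3 + \frac{2 H}{12 + H}$ ($x{\left(H \right)} = 3 + \frac{H + H}{H + 12} = 3 + \frac{2 H}{12 + H}$)
$\left(-37 + x{\left(-1 \right)}\right) \left(-10\right) = \left(-37 + \frac{36 + 5 \left(-1\right)}{12 - 1}\right) \left(-10\right) = \left(-37 + \frac{36 - 5}{11}\right) \left(-10\right) = \left(-37 + \frac{1}{11} \cdot 31\right) \left(-10\right) = \left(-37 + \frac{31}{11}\right) \left(-10\right) = \left(- \frac{376}{11}\right) \left(-10\right) = \frac{3760}{11}$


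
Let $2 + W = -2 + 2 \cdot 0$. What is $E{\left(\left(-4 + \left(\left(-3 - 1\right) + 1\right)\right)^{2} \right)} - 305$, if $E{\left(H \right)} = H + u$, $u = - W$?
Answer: $-252$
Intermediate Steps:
$W = -4$ ($W = -2 + \left(-2 + 2 \cdot 0\right) = -2 + \left(-2 + 0\right) = -2 - 2 = -4$)
$u = 4$ ($u = \left(-1\right) \left(-4\right) = 4$)
$E{\left(H \right)} = 4 + H$ ($E{\left(H \right)} = H + 4 = 4 + H$)
$E{\left(\left(-4 + \left(\left(-3 - 1\right) + 1\right)\right)^{2} \right)} - 305 = \left(4 + \left(-4 + \left(\left(-3 - 1\right) + 1\right)\right)^{2}\right) - 305 = \left(4 + \left(-4 + \left(-4 + 1\right)\right)^{2}\right) - 305 = \left(4 + \left(-4 - 3\right)^{2}\right) - 305 = \left(4 + \left(-7\right)^{2}\right) - 305 = \left(4 + 49\right) - 305 = 53 - 305 = -252$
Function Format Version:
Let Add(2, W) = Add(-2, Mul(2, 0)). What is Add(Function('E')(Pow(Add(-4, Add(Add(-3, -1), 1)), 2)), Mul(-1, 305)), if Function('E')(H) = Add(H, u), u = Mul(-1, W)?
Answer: -252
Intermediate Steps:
W = -4 (W = Add(-2, Add(-2, Mul(2, 0))) = Add(-2, Add(-2, 0)) = Add(-2, -2) = -4)
u = 4 (u = Mul(-1, -4) = 4)
Function('E')(H) = Add(4, H) (Function('E')(H) = Add(H, 4) = Add(4, H))
Add(Function('E')(Pow(Add(-4, Add(Add(-3, -1), 1)), 2)), Mul(-1, 305)) = Add(Add(4, Pow(Add(-4, Add(Add(-3, -1), 1)), 2)), Mul(-1, 305)) = Add(Add(4, Pow(Add(-4, Add(-4, 1)), 2)), -305) = Add(Add(4, Pow(Add(-4, -3), 2)), -305) = Add(Add(4, Pow(-7, 2)), -305) = Add(Add(4, 49), -305) = Add(53, -305) = -252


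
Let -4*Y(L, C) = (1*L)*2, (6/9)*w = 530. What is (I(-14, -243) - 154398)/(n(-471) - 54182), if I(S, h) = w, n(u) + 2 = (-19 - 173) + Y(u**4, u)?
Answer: 307206/49213538033 ≈ 6.2423e-6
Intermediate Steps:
w = 795 (w = (3/2)*530 = 795)
Y(L, C) = -L/2 (Y(L, C) = -1*L*2/4 = -L*2/4 = -L/2)
n(u) = -194 - u**4/2 (n(u) = -2 + ((-19 - 173) - u**4/2) = -2 + (-192 - u**4/2) = -194 - u**4/2)
I(S, h) = 795
(I(-14, -243) - 154398)/(n(-471) - 54182) = (795 - 154398)/((-194 - 1/2*(-471)**4) - 54182) = -153603/((-194 - 1/2*49213429281) - 54182) = -153603/((-194 - 49213429281/2) - 54182) = -153603/(-49213429669/2 - 54182) = -153603/(-49213538033/2) = -153603*(-2/49213538033) = 307206/49213538033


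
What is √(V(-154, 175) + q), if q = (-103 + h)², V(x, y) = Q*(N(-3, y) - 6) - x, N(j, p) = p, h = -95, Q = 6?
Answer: 2*√10093 ≈ 200.93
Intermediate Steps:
V(x, y) = -36 - x + 6*y (V(x, y) = 6*(y - 6) - x = 6*(-6 + y) - x = (-36 + 6*y) - x = -36 - x + 6*y)
q = 39204 (q = (-103 - 95)² = (-198)² = 39204)
√(V(-154, 175) + q) = √((-36 - 1*(-154) + 6*175) + 39204) = √((-36 + 154 + 1050) + 39204) = √(1168 + 39204) = √40372 = 2*√10093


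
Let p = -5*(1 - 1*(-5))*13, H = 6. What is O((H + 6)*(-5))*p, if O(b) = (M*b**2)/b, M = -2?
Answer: -46800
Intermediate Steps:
p = -390 (p = -5*(1 + 5)*13 = -5*6*13 = -30*13 = -390)
O(b) = -2*b (O(b) = (-2*b**2)/b = -2*b)
O((H + 6)*(-5))*p = -2*(6 + 6)*(-5)*(-390) = -24*(-5)*(-390) = -2*(-60)*(-390) = 120*(-390) = -46800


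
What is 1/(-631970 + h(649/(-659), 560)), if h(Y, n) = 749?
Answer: -1/631221 ≈ -1.5842e-6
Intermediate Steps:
1/(-631970 + h(649/(-659), 560)) = 1/(-631970 + 749) = 1/(-631221) = -1/631221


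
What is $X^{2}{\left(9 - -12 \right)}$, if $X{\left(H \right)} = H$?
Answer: $441$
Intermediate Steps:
$X^{2}{\left(9 - -12 \right)} = \left(9 - -12\right)^{2} = \left(9 + 12\right)^{2} = 21^{2} = 441$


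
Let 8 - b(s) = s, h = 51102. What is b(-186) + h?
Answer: 51296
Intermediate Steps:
b(s) = 8 - s
b(-186) + h = (8 - 1*(-186)) + 51102 = (8 + 186) + 51102 = 194 + 51102 = 51296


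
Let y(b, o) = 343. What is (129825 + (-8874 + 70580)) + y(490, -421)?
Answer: 191874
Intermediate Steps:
(129825 + (-8874 + 70580)) + y(490, -421) = (129825 + (-8874 + 70580)) + 343 = (129825 + 61706) + 343 = 191531 + 343 = 191874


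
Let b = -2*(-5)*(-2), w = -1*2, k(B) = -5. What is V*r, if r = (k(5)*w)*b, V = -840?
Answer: 168000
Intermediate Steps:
w = -2
b = -20 (b = 10*(-2) = -20)
r = -200 (r = -5*(-2)*(-20) = 10*(-20) = -200)
V*r = -840*(-200) = 168000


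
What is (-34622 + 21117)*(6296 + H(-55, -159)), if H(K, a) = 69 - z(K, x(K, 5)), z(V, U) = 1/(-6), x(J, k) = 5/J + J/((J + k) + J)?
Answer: -515769455/6 ≈ -8.5962e+7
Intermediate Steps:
x(J, k) = 5/J + J/(k + 2*J)
z(V, U) = -⅙
H(K, a) = 415/6 (H(K, a) = 69 - 1*(-⅙) = 69 + ⅙ = 415/6)
(-34622 + 21117)*(6296 + H(-55, -159)) = (-34622 + 21117)*(6296 + 415/6) = -13505*38191/6 = -515769455/6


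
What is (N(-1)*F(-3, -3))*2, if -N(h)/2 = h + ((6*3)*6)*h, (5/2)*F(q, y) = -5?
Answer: -872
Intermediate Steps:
F(q, y) = -2 (F(q, y) = (2/5)*(-5) = -2)
N(h) = -218*h (N(h) = -2*(h + ((6*3)*6)*h) = -2*(h + (18*6)*h) = -2*(h + 108*h) = -218*h)
(N(-1)*F(-3, -3))*2 = (-218*(-1)*(-2))*2 = (218*(-2))*2 = -436*2 = -872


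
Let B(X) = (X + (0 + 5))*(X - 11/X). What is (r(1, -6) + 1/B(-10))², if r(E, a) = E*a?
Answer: 283024/7921 ≈ 35.731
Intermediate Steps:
B(X) = (5 + X)*(X - 11/X) (B(X) = (X + 5)*(X - 11/X) = (5 + X)*(X - 11/X))
(r(1, -6) + 1/B(-10))² = (1*(-6) + 1/(-11 + (-10)² - 55/(-10) + 5*(-10)))² = (-6 + 1/(-11 + 100 - 55*(-⅒) - 50))² = (-6 + 1/(-11 + 100 + 11/2 - 50))² = (-6 + 1/(89/2))² = (-6 + 2/89)² = (-532/89)² = 283024/7921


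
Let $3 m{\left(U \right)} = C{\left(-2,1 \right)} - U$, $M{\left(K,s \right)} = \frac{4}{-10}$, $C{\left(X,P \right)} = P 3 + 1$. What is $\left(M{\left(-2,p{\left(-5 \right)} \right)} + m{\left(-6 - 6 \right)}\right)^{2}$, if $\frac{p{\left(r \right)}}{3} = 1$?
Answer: $\frac{5476}{225} \approx 24.338$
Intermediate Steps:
$p{\left(r \right)} = 3$ ($p{\left(r \right)} = 3 \cdot 1 = 3$)
$C{\left(X,P \right)} = 1 + 3 P$ ($C{\left(X,P \right)} = 3 P + 1 = 1 + 3 P$)
$M{\left(K,s \right)} = - \frac{2}{5}$ ($M{\left(K,s \right)} = 4 \left(- \frac{1}{10}\right) = - \frac{2}{5}$)
$m{\left(U \right)} = \frac{4}{3} - \frac{U}{3}$ ($m{\left(U \right)} = \frac{\left(1 + 3 \cdot 1\right) - U}{3} = \frac{\left(1 + 3\right) - U}{3} = \frac{4 - U}{3} = \frac{4}{3} - \frac{U}{3}$)
$\left(M{\left(-2,p{\left(-5 \right)} \right)} + m{\left(-6 - 6 \right)}\right)^{2} = \left(- \frac{2}{5} - \left(- \frac{4}{3} + \frac{-6 - 6}{3}\right)\right)^{2} = \left(- \frac{2}{5} + \left(\frac{4}{3} - -4\right)\right)^{2} = \left(- \frac{2}{5} + \left(\frac{4}{3} + 4\right)\right)^{2} = \left(- \frac{2}{5} + \frac{16}{3}\right)^{2} = \left(\frac{74}{15}\right)^{2} = \frac{5476}{225}$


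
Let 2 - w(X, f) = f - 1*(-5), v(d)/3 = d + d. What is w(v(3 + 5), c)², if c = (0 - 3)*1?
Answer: 0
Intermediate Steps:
c = -3 (c = -3*1 = -3)
v(d) = 6*d (v(d) = 3*(d + d) = 3*(2*d) = 6*d)
w(X, f) = -3 - f (w(X, f) = 2 - (f - 1*(-5)) = 2 - (f + 5) = 2 - (5 + f) = 2 + (-5 - f) = -3 - f)
w(v(3 + 5), c)² = (-3 - 1*(-3))² = (-3 + 3)² = 0² = 0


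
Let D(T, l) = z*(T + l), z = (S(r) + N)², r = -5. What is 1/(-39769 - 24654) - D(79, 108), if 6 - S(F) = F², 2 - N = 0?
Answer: -3481612190/64423 ≈ -54043.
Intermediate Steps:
N = 2 (N = 2 - 1*0 = 2 + 0 = 2)
S(F) = 6 - F²
z = 289 (z = ((6 - 1*(-5)²) + 2)² = ((6 - 1*25) + 2)² = ((6 - 25) + 2)² = (-19 + 2)² = (-17)² = 289)
D(T, l) = 289*T + 289*l (D(T, l) = 289*(T + l) = 289*T + 289*l)
1/(-39769 - 24654) - D(79, 108) = 1/(-39769 - 24654) - (289*79 + 289*108) = 1/(-64423) - (22831 + 31212) = -1/64423 - 1*54043 = -1/64423 - 54043 = -3481612190/64423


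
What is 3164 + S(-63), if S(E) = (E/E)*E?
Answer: 3101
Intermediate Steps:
S(E) = E (S(E) = 1*E = E)
3164 + S(-63) = 3164 - 63 = 3101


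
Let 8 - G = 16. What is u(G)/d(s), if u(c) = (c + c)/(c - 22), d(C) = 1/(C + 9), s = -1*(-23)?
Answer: 256/15 ≈ 17.067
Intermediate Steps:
G = -8 (G = 8 - 1*16 = 8 - 16 = -8)
s = 23
d(C) = 1/(9 + C)
u(c) = 2*c/(-22 + c) (u(c) = (2*c)/(-22 + c) = 2*c/(-22 + c))
u(G)/d(s) = (2*(-8)/(-22 - 8))/(1/(9 + 23)) = (2*(-8)/(-30))/(1/32) = (2*(-8)*(-1/30))/(1/32) = (8/15)*32 = 256/15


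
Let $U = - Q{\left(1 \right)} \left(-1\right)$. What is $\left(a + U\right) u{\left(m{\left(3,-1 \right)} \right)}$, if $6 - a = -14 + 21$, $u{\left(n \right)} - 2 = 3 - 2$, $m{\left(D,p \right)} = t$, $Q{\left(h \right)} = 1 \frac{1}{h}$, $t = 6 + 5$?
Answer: $0$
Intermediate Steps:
$t = 11$
$Q{\left(h \right)} = \frac{1}{h}$
$m{\left(D,p \right)} = 11$
$u{\left(n \right)} = 3$ ($u{\left(n \right)} = 2 + \left(3 - 2\right) = 2 + 1 = 3$)
$a = -1$ ($a = 6 - \left(-14 + 21\right) = 6 - 7 = -1$)
$U = 1$ ($U = - 1^{-1} \left(-1\right) = \left(-1\right) 1 \left(-1\right) = \left(-1\right) \left(-1\right) = 1$)
$\left(a + U\right) u{\left(m{\left(3,-1 \right)} \right)} = \left(-1 + 1\right) 3 = 0 \cdot 3 = 0$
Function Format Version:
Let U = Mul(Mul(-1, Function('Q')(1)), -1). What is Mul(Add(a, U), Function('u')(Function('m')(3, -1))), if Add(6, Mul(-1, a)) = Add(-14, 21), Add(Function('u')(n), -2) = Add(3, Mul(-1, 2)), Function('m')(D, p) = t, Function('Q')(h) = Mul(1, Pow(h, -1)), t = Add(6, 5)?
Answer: 0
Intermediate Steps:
t = 11
Function('Q')(h) = Pow(h, -1)
Function('m')(D, p) = 11
Function('u')(n) = 3 (Function('u')(n) = Add(2, Add(3, Mul(-1, 2))) = Add(2, Add(3, -2)) = Add(2, 1) = 3)
a = -1 (a = Add(6, Mul(-1, Add(-14, 21))) = Add(6, Mul(-1, 7)) = Add(6, -7) = -1)
U = 1 (U = Mul(Mul(-1, Pow(1, -1)), -1) = Mul(Mul(-1, 1), -1) = Mul(-1, -1) = 1)
Mul(Add(a, U), Function('u')(Function('m')(3, -1))) = Mul(Add(-1, 1), 3) = Mul(0, 3) = 0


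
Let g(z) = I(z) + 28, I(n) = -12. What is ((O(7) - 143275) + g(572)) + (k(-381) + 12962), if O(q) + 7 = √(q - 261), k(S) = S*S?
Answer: 14857 + I*√254 ≈ 14857.0 + 15.937*I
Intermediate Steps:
k(S) = S²
O(q) = -7 + √(-261 + q) (O(q) = -7 + √(q - 261) = -7 + √(-261 + q))
g(z) = 16 (g(z) = -12 + 28 = 16)
((O(7) - 143275) + g(572)) + (k(-381) + 12962) = (((-7 + √(-261 + 7)) - 143275) + 16) + ((-381)² + 12962) = (((-7 + √(-254)) - 143275) + 16) + (145161 + 12962) = (((-7 + I*√254) - 143275) + 16) + 158123 = ((-143282 + I*√254) + 16) + 158123 = (-143266 + I*√254) + 158123 = 14857 + I*√254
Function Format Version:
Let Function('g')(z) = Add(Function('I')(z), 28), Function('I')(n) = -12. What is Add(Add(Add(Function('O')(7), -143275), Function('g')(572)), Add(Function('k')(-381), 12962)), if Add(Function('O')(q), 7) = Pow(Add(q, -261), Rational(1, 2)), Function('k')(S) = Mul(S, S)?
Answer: Add(14857, Mul(I, Pow(254, Rational(1, 2)))) ≈ Add(14857., Mul(15.937, I))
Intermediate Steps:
Function('k')(S) = Pow(S, 2)
Function('O')(q) = Add(-7, Pow(Add(-261, q), Rational(1, 2))) (Function('O')(q) = Add(-7, Pow(Add(q, -261), Rational(1, 2))) = Add(-7, Pow(Add(-261, q), Rational(1, 2))))
Function('g')(z) = 16 (Function('g')(z) = Add(-12, 28) = 16)
Add(Add(Add(Function('O')(7), -143275), Function('g')(572)), Add(Function('k')(-381), 12962)) = Add(Add(Add(Add(-7, Pow(Add(-261, 7), Rational(1, 2))), -143275), 16), Add(Pow(-381, 2), 12962)) = Add(Add(Add(Add(-7, Pow(-254, Rational(1, 2))), -143275), 16), Add(145161, 12962)) = Add(Add(Add(Add(-7, Mul(I, Pow(254, Rational(1, 2)))), -143275), 16), 158123) = Add(Add(Add(-143282, Mul(I, Pow(254, Rational(1, 2)))), 16), 158123) = Add(Add(-143266, Mul(I, Pow(254, Rational(1, 2)))), 158123) = Add(14857, Mul(I, Pow(254, Rational(1, 2))))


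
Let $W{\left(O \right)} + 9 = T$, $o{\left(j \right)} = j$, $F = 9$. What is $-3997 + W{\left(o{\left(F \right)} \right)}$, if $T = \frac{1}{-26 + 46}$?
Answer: $- \frac{80119}{20} \approx -4005.9$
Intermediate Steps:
$T = \frac{1}{20} \approx 0.05$
$W{\left(O \right)} = - \frac{179}{20}$ ($W{\left(O \right)} = -9 + \frac{1}{20} = - \frac{179}{20}$)
$-3997 + W{\left(o{\left(F \right)} \right)} = -3997 - \frac{179}{20} = - \frac{80119}{20}$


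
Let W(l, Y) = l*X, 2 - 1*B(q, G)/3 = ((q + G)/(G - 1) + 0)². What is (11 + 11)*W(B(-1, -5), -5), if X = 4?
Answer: 264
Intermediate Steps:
B(q, G) = 6 - 3*(G + q)²/(-1 + G)² (B(q, G) = 6 - 3*((q + G)/(G - 1) + 0)² = 6 - 3*((G + q)/(-1 + G) + 0)² = 6 - 3*(G + q)²/(-1 + G)²)
W(l, Y) = 4*l (W(l, Y) = l*4 = 4*l)
(11 + 11)*W(B(-1, -5), -5) = (11 + 11)*(4*(6 - 3*(-5 - 1)²/(-1 - 5)²)) = 22*(4*(6 - 3*(-6)²/(-6)²)) = 22*(4*(6 - 3*1/36*36)) = 22*(4*(6 - 3)) = 22*(4*3) = 22*12 = 264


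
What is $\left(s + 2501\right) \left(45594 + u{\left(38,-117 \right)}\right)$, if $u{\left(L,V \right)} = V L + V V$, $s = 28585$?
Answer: $1704662982$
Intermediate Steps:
$u{\left(L,V \right)} = V^{2} + L V$ ($u{\left(L,V \right)} = L V + V^{2} = V^{2} + L V$)
$\left(s + 2501\right) \left(45594 + u{\left(38,-117 \right)}\right) = \left(28585 + 2501\right) \left(45594 - 117 \left(38 - 117\right)\right) = 31086 \left(45594 - -9243\right) = 31086 \left(45594 + 9243\right) = 31086 \cdot 54837 = 1704662982$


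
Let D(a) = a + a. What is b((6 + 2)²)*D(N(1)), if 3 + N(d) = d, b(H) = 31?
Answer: -124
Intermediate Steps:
N(d) = -3 + d
D(a) = 2*a
b((6 + 2)²)*D(N(1)) = 31*(2*(-3 + 1)) = 31*(2*(-2)) = 31*(-4) = -124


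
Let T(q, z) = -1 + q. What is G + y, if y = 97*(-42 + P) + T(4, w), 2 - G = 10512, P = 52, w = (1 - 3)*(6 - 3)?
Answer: -9537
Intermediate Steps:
w = -6 (w = -2*3 = -6)
G = -10510 (G = 2 - 1*10512 = 2 - 10512 = -10510)
y = 973 (y = 97*(-42 + 52) + (-1 + 4) = 97*10 + 3 = 970 + 3 = 973)
G + y = -10510 + 973 = -9537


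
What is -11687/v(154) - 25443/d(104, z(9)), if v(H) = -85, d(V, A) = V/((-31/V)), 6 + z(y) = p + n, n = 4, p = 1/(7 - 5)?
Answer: 193448897/919360 ≈ 210.42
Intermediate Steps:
p = 1/2 ≈ 0.50000
z(y) = -3/2 (z(y) = -6 + (1/2 + 4) = -6 + 9/2 = -3/2)
d(V, A) = -V**2/31 (d(V, A) = V*(-V/31) = -V**2/31)
-11687/v(154) - 25443/d(104, z(9)) = -11687/(-85) - 25443/((-1/31*104**2)) = -11687*(-1/85) - 25443/((-1/31*10816)) = 11687/85 - 25443/(-10816/31) = 11687/85 - 25443*(-31/10816) = 11687/85 + 788733/10816 = 193448897/919360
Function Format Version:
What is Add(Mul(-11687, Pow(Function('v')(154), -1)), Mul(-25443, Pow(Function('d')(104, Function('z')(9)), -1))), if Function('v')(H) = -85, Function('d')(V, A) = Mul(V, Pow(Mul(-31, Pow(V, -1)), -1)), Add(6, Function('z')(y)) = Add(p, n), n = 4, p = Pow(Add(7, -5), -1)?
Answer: Rational(193448897, 919360) ≈ 210.42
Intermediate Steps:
p = Rational(1, 2) (p = Pow(2, -1) = Rational(1, 2) ≈ 0.50000)
Function('z')(y) = Rational(-3, 2) (Function('z')(y) = Add(-6, Add(Rational(1, 2), 4)) = Add(-6, Rational(9, 2)) = Rational(-3, 2))
Function('d')(V, A) = Mul(Rational(-1, 31), Pow(V, 2)) (Function('d')(V, A) = Mul(V, Mul(Rational(-1, 31), V)) = Mul(Rational(-1, 31), Pow(V, 2)))
Add(Mul(-11687, Pow(Function('v')(154), -1)), Mul(-25443, Pow(Function('d')(104, Function('z')(9)), -1))) = Add(Mul(-11687, Pow(-85, -1)), Mul(-25443, Pow(Mul(Rational(-1, 31), Pow(104, 2)), -1))) = Add(Mul(-11687, Rational(-1, 85)), Mul(-25443, Pow(Mul(Rational(-1, 31), 10816), -1))) = Add(Rational(11687, 85), Mul(-25443, Pow(Rational(-10816, 31), -1))) = Add(Rational(11687, 85), Mul(-25443, Rational(-31, 10816))) = Add(Rational(11687, 85), Rational(788733, 10816)) = Rational(193448897, 919360)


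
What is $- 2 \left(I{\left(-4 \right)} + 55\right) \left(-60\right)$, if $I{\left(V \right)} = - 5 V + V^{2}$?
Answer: $10920$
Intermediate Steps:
$I{\left(V \right)} = V^{2} - 5 V$
$- 2 \left(I{\left(-4 \right)} + 55\right) \left(-60\right) = - 2 \left(- 4 \left(-5 - 4\right) + 55\right) \left(-60\right) = - 2 \left(\left(-4\right) \left(-9\right) + 55\right) \left(-60\right) = - 2 \left(36 + 55\right) \left(-60\right) = - 2 \cdot 91 \left(-60\right) = \left(-2\right) \left(-5460\right) = 10920$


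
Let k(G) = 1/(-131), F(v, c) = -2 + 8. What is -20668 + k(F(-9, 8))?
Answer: -2707509/131 ≈ -20668.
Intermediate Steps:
F(v, c) = 6
k(G) = -1/131
-20668 + k(F(-9, 8)) = -20668 - 1/131 = -2707509/131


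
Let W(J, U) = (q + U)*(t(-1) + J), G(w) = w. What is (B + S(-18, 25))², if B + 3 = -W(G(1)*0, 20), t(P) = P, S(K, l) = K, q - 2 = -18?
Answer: 289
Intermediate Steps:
q = -16 (q = 2 - 18 = -16)
W(J, U) = (-1 + J)*(-16 + U) (W(J, U) = (-16 + U)*(-1 + J) = (-1 + J)*(-16 + U))
B = 1 (B = -3 - (16 - 1*20 - 16*0 + (1*0)*20) = -3 - (16 - 20 - 16*0 + 0*20) = -3 - (16 - 20 + 0 + 0) = -3 - 1*(-4) = -3 + 4 = 1)
(B + S(-18, 25))² = (1 - 18)² = (-17)² = 289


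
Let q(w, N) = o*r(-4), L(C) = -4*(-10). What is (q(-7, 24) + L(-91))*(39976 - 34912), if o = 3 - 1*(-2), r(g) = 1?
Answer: 227880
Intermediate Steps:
L(C) = 40
o = 5 (o = 3 + 2 = 5)
q(w, N) = 5 (q(w, N) = 5*1 = 5)
(q(-7, 24) + L(-91))*(39976 - 34912) = (5 + 40)*(39976 - 34912) = 45*5064 = 227880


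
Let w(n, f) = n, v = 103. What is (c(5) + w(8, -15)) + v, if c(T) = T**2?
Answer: 136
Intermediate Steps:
(c(5) + w(8, -15)) + v = (5**2 + 8) + 103 = (25 + 8) + 103 = 33 + 103 = 136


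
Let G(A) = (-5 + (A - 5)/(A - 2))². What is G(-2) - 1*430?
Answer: -6711/16 ≈ -419.44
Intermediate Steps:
G(A) = (-5 + (-5 + A)/(-2 + A))²
G(-2) - 1*430 = (-5 + 4*(-2))²/(-2 - 2)² - 1*430 = (-5 - 8)²/(-4)² - 430 = (-13)²*(1/16) - 430 = 169*(1/16) - 430 = 169/16 - 430 = -6711/16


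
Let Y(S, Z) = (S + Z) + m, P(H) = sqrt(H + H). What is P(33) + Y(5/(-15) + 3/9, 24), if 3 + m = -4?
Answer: 17 + sqrt(66) ≈ 25.124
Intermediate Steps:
m = -7 (m = -3 - 4 = -7)
P(H) = sqrt(2)*sqrt(H) (P(H) = sqrt(2*H) = sqrt(2)*sqrt(H))
Y(S, Z) = -7 + S + Z (Y(S, Z) = (S + Z) - 7 = -7 + S + Z)
P(33) + Y(5/(-15) + 3/9, 24) = sqrt(2)*sqrt(33) + (-7 + (5/(-15) + 3/9) + 24) = sqrt(66) + (-7 + (5*(-1/15) + 3*(1/9)) + 24) = sqrt(66) + (-7 + (-1/3 + 1/3) + 24) = sqrt(66) + (-7 + 0 + 24) = sqrt(66) + 17 = 17 + sqrt(66)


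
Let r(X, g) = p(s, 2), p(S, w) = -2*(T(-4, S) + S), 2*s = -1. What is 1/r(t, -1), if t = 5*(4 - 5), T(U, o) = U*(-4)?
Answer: -1/31 ≈ -0.032258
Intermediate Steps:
s = -½ (s = (½)*(-1) = -½ ≈ -0.50000)
T(U, o) = -4*U
t = -5 (t = 5*(-1) = -5)
p(S, w) = -32 - 2*S (p(S, w) = -2*(-4*(-4) + S) = -2*(16 + S) = -32 - 2*S)
r(X, g) = -31 (r(X, g) = -32 - 2*(-½) = -32 + 1 = -31)
1/r(t, -1) = 1/(-31) = -1/31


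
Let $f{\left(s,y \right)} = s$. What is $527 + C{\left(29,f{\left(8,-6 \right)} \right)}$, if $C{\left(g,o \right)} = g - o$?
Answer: $548$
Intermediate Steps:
$527 + C{\left(29,f{\left(8,-6 \right)} \right)} = 527 + \left(29 - 8\right) = 527 + 21 = 548$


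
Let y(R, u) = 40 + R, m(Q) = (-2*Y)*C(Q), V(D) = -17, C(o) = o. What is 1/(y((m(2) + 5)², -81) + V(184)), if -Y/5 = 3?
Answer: 1/4248 ≈ 0.00023540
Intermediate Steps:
Y = -15 (Y = -5*3 = -15)
m(Q) = 30*Q (m(Q) = (-2*(-15))*Q = 30*Q)
1/(y((m(2) + 5)², -81) + V(184)) = 1/((40 + (30*2 + 5)²) - 17) = 1/((40 + (60 + 5)²) - 17) = 1/((40 + 65²) - 17) = 1/((40 + 4225) - 17) = 1/(4265 - 17) = 1/4248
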